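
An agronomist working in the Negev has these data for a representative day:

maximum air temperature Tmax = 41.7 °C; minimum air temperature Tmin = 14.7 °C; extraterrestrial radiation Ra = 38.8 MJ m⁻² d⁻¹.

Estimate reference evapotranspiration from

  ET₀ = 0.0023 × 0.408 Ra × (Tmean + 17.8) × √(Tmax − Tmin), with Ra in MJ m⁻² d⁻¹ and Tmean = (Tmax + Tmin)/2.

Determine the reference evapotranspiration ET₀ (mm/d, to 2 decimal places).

8.70 mm/d

Tmean = (41.7 + 14.7)/2 = 28.20 °C
0.408 Ra = 0.408 × 38.8 = 15.8304 mm/d equivalent
ET₀ = 0.0023 × 15.8304 × (28.20 + 17.8) × √27.0 = 0.0023 × 15.8304 × 46.00 × 5.1962 = 8.7029 mm/d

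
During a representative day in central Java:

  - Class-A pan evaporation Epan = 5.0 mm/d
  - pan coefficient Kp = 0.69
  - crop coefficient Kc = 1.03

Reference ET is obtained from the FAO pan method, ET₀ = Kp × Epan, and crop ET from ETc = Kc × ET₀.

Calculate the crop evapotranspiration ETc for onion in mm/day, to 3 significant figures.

ET₀ = 0.69 × 5.0 = 3.4500 mm/d
ETc = Kc × ET₀ = 1.03 × 3.4500 = 3.5535 mm/d

3.55 mm/day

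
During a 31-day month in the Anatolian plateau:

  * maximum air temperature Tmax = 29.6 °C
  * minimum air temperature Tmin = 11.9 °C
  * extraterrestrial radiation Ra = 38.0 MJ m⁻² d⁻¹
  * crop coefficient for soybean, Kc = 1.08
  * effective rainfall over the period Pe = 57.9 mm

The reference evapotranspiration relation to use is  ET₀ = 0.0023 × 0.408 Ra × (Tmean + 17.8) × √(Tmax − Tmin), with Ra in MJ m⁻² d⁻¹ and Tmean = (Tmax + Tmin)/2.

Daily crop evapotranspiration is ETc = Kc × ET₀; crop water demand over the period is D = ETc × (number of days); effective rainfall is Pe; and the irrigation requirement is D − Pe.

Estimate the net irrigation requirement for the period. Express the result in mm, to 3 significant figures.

136 mm

Tmean = (29.6 + 11.9)/2 = 20.75 °C
0.408 Ra = 0.408 × 38.0 = 15.5040 mm/d equivalent
ET₀ = 0.0023 × 15.5040 × (20.75 + 17.8) × √17.7 = 0.0023 × 15.5040 × 38.55 × 4.2071 = 5.7833 mm/d
ETc = Kc × ET₀ = 1.08 × 5.7833 = 6.2460 mm/d
Crop demand D = ETc × 31 d = 6.2460 × 31 = 193.626 mm
D − Pe = 193.626 − 57.9 = 135.726 mm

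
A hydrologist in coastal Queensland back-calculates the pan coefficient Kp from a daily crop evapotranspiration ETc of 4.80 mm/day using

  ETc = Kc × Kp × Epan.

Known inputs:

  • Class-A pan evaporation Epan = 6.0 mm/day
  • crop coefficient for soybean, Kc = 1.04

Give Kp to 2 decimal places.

0.77

ETc = Kc × Kp × Epan  ⇒  Kp = ETc / (Kc × Epan)
Kp = 4.80 / (1.04 × 6.0) = 4.80 / 6.240 = 0.7692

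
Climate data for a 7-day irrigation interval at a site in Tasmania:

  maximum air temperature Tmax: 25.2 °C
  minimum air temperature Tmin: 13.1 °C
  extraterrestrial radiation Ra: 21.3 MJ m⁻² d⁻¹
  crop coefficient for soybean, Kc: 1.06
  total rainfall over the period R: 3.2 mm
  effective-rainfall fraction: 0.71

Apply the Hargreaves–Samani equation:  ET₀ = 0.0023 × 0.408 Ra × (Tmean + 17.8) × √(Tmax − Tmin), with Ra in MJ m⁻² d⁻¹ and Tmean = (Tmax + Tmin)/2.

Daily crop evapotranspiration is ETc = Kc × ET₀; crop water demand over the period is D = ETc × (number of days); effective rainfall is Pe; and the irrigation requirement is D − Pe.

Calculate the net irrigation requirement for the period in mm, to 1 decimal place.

16.8 mm

Tmean = (25.2 + 13.1)/2 = 19.15 °C
0.408 Ra = 0.408 × 21.3 = 8.6904 mm/d equivalent
ET₀ = 0.0023 × 8.6904 × (19.15 + 17.8) × √12.1 = 0.0023 × 8.6904 × 36.95 × 3.4785 = 2.5691 mm/d
ETc = Kc × ET₀ = 1.06 × 2.5691 = 2.7232 mm/d
Crop demand D = ETc × 7 d = 2.7232 × 7 = 19.062 mm
Pe = 0.71 × 3.2 = 2.272 mm
D − Pe = 19.062 − 2.272 = 16.790 mm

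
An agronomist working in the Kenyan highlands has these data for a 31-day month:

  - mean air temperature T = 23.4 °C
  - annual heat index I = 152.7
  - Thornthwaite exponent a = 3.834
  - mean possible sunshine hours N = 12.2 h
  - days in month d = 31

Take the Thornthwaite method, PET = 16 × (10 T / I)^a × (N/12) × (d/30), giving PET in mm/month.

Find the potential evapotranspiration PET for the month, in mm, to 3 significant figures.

10T/I = 10 × 23.4 / 152.7 = 1.5324
(10T/I)^a = 1.5324^3.834 = 5.1371
Uncorrected PET = 16 × 5.1371 = 82.194 mm
Correction = (N/12)(d/30) = (12.2/12)(31/30) = 1.0506
PET = 82.194 × 1.0506 = 86.353 mm/month

86.4 mm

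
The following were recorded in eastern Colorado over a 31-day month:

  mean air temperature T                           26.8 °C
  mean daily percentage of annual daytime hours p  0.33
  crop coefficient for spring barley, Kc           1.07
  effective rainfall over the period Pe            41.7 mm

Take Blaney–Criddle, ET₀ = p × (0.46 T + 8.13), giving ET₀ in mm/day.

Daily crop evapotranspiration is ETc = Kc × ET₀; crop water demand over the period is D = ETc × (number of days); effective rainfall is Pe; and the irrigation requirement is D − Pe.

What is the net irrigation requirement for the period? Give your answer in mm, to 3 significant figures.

ET₀ = 0.33 × (0.46 × 26.8 + 8.13) = 0.33 × 20.458 = 6.7511 mm/d
ETc = Kc × ET₀ = 1.07 × 6.7511 = 7.2237 mm/d
Crop demand D = ETc × 31 d = 7.2237 × 31 = 223.935 mm
D − Pe = 223.935 − 41.7 = 182.235 mm

182 mm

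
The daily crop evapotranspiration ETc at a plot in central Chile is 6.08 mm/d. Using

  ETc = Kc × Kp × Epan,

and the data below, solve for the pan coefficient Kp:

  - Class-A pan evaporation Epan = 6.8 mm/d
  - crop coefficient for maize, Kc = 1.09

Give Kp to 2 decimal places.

ETc = Kc × Kp × Epan  ⇒  Kp = ETc / (Kc × Epan)
Kp = 6.08 / (1.09 × 6.8) = 6.08 / 7.412 = 0.8203

0.82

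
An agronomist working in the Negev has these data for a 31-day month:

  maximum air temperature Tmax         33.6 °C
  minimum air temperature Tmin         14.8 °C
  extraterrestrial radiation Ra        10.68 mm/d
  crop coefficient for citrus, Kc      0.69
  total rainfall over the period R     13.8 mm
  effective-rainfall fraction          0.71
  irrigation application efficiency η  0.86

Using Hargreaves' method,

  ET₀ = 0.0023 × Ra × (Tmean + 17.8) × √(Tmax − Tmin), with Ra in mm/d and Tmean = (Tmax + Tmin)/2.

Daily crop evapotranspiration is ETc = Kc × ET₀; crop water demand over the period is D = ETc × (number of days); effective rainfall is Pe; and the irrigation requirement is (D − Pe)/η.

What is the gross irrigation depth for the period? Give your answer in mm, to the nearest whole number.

100 mm

Tmean = (33.6 + 14.8)/2 = 24.20 °C
ET₀ = 0.0023 × 10.68 × (24.20 + 17.8) × √18.8 = 0.0023 × 10.68 × 42.00 × 4.3359 = 4.4733 mm/d
ETc = Kc × ET₀ = 0.69 × 4.4733 = 3.0866 mm/d
Crop demand D = ETc × 31 d = 3.0866 × 31 = 95.685 mm
Pe = 0.71 × 13.8 = 9.798 mm
D − Pe = 95.685 − 9.798 = 85.887 mm
Gross irrigation = 85.887 / 0.86 = 99.869 mm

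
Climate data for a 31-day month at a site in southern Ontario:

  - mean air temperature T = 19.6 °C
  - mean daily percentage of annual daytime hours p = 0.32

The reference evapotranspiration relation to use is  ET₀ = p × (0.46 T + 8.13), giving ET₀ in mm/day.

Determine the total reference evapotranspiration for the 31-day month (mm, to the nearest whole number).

170 mm

ET₀ = 0.32 × (0.46 × 19.6 + 8.13) = 0.32 × 17.146 = 5.4867 mm/d
Monthly total = 5.4867 × 31 = 170.088 mm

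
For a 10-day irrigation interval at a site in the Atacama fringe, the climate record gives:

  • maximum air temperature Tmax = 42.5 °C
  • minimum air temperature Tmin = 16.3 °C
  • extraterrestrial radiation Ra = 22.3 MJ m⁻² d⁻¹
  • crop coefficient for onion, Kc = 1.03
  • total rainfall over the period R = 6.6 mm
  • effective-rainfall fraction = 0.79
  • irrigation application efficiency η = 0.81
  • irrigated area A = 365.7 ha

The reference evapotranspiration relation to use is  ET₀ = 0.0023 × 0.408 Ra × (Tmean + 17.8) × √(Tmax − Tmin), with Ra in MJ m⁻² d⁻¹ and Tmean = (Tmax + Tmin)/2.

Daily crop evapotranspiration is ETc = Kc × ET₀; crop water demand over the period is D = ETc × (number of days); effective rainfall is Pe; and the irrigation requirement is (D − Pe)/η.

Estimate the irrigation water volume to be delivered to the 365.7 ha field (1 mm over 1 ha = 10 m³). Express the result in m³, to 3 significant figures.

212000 m³

Tmean = (42.5 + 16.3)/2 = 29.40 °C
0.408 Ra = 0.408 × 22.3 = 9.0984 mm/d equivalent
ET₀ = 0.0023 × 9.0984 × (29.40 + 17.8) × √26.2 = 0.0023 × 9.0984 × 47.20 × 5.1186 = 5.0558 mm/d
ETc = Kc × ET₀ = 1.03 × 5.0558 = 5.2075 mm/d
Crop demand D = ETc × 10 d = 5.2075 × 10 = 52.075 mm
Pe = 0.79 × 6.6 = 5.214 mm
D − Pe = 52.075 − 5.214 = 46.861 mm
Gross irrigation = 46.861 / 0.81 = 57.853 mm
Volume = 57.853 mm × 365.7 ha × 10 = 211568.4 m³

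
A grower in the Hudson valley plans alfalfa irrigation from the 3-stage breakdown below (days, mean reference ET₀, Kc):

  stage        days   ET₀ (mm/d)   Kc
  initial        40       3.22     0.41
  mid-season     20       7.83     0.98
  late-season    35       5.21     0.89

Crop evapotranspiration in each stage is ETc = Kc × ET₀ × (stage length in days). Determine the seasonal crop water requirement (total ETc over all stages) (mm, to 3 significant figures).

initial: 0.41 × 3.22 × 40 = 52.81 mm
mid-season: 0.98 × 7.83 × 20 = 153.47 mm
late-season: 0.89 × 5.21 × 35 = 162.29 mm
Seasonal total = 368.57 mm

369 mm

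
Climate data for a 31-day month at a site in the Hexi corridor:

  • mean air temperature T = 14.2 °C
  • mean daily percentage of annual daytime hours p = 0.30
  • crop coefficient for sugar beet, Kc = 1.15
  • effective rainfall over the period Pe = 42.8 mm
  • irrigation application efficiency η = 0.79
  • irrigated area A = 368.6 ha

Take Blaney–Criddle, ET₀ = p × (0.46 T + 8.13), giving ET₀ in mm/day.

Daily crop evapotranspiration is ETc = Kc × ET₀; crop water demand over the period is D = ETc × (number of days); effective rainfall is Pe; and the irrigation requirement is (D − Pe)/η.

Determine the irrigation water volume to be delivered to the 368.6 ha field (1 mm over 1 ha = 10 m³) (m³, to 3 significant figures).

ET₀ = 0.30 × (0.46 × 14.2 + 8.13) = 0.30 × 14.662 = 4.3986 mm/d
ETc = Kc × ET₀ = 1.15 × 4.3986 = 5.0584 mm/d
Crop demand D = ETc × 31 d = 5.0584 × 31 = 156.810 mm
D − Pe = 156.810 − 42.8 = 114.010 mm
Gross irrigation = 114.010 / 0.79 = 144.316 mm
Volume = 144.316 mm × 368.6 ha × 10 = 531948.8 m³

532000 m³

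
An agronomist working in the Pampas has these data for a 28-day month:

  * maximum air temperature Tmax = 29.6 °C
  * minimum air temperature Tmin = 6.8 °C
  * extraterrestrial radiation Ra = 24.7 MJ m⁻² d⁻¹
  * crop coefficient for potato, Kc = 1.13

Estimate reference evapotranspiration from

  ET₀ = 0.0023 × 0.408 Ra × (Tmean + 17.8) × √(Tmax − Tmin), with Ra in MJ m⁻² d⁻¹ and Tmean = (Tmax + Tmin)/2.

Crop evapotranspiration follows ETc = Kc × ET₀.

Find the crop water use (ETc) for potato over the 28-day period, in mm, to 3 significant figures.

126 mm

Tmean = (29.6 + 6.8)/2 = 18.20 °C
0.408 Ra = 0.408 × 24.7 = 10.0776 mm/d equivalent
ET₀ = 0.0023 × 10.0776 × (18.20 + 17.8) × √22.8 = 0.0023 × 10.0776 × 36.00 × 4.7749 = 3.9843 mm/d
ETc = Kc × ET₀ = 1.13 × 3.9843 = 4.5023 mm/d
Over 28 days: 4.5023 × 28 = 126.064 mm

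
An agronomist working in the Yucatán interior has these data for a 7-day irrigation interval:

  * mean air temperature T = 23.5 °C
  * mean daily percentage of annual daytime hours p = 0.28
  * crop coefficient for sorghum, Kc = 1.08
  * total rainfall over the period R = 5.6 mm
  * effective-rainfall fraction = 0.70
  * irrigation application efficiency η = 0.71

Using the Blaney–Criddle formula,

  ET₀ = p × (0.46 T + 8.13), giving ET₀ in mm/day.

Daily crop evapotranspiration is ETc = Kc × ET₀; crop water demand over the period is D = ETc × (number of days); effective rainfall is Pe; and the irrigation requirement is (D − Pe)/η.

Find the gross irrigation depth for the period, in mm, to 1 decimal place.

ET₀ = 0.28 × (0.46 × 23.5 + 8.13) = 0.28 × 18.940 = 5.3032 mm/d
ETc = Kc × ET₀ = 1.08 × 5.3032 = 5.7275 mm/d
Crop demand D = ETc × 7 d = 5.7275 × 7 = 40.093 mm
Pe = 0.70 × 5.6 = 3.920 mm
D − Pe = 40.093 − 3.920 = 36.173 mm
Gross irrigation = 36.173 / 0.71 = 50.948 mm

50.9 mm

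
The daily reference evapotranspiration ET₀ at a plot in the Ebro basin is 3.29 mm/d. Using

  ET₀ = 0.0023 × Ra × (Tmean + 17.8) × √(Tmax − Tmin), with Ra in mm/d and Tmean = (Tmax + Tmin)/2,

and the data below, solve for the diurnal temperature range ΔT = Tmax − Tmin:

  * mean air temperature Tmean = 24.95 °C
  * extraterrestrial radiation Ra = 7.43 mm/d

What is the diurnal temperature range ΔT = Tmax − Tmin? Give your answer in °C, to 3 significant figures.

√ΔT = ET₀ / [0.0023 × Ra × (Tmean+17.8)] = 3.29 / (0.0023 × 7.43 × 42.75) = 4.5034
ΔT = 4.5034² = 20.281 °C

20.3 °C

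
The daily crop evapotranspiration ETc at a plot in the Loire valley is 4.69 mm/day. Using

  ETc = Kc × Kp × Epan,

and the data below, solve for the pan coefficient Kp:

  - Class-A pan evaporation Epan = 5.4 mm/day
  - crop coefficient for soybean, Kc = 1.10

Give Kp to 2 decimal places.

0.79

ETc = Kc × Kp × Epan  ⇒  Kp = ETc / (Kc × Epan)
Kp = 4.69 / (1.10 × 5.4) = 4.69 / 5.940 = 0.7896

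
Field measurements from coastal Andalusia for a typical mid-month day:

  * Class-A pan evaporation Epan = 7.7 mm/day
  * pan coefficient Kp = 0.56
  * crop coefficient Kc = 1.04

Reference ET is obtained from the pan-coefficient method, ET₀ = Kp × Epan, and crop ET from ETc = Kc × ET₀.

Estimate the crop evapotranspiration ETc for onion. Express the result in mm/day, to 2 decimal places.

ET₀ = 0.56 × 7.7 = 4.3120 mm/d
ETc = Kc × ET₀ = 1.04 × 4.3120 = 4.4845 mm/d

4.48 mm/day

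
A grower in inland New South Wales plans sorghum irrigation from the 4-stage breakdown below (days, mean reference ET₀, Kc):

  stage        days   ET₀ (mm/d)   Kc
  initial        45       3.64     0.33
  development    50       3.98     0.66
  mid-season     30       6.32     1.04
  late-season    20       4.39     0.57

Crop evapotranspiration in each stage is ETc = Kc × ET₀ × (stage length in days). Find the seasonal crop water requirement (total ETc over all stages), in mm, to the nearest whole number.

initial: 0.33 × 3.64 × 45 = 54.05 mm
development: 0.66 × 3.98 × 50 = 131.34 mm
mid-season: 1.04 × 6.32 × 30 = 197.18 mm
late-season: 0.57 × 4.39 × 20 = 50.05 mm
Seasonal total = 432.62 mm

433 mm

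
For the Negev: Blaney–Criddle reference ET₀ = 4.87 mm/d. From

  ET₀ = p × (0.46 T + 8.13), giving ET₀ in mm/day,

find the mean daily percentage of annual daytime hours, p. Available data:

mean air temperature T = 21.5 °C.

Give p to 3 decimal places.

p = ET₀ / (0.46 T + 8.13) = 4.87 / (0.46 × 21.5 + 8.13) = 4.87 / 18.020 = 0.2703

0.270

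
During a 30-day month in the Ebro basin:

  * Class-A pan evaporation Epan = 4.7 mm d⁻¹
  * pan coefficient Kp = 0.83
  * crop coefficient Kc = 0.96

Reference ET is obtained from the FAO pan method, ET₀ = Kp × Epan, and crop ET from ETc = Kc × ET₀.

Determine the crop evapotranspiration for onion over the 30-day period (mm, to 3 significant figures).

112 mm

ET₀ = 0.83 × 4.7 = 3.9010 mm/d
ETc = Kc × ET₀ = 0.96 × 3.9010 = 3.7450 mm/d
Over 30 days: 3.7450 × 30 = 112.350 mm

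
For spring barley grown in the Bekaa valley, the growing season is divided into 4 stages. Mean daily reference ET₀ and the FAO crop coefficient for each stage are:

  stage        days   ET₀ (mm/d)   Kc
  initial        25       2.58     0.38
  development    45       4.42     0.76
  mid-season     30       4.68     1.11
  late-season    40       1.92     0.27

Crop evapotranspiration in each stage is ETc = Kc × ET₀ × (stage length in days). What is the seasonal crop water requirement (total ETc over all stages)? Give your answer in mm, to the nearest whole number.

initial: 0.38 × 2.58 × 25 = 24.51 mm
development: 0.76 × 4.42 × 45 = 151.16 mm
mid-season: 1.11 × 4.68 × 30 = 155.84 mm
late-season: 0.27 × 1.92 × 40 = 20.74 mm
Seasonal total = 352.25 mm

352 mm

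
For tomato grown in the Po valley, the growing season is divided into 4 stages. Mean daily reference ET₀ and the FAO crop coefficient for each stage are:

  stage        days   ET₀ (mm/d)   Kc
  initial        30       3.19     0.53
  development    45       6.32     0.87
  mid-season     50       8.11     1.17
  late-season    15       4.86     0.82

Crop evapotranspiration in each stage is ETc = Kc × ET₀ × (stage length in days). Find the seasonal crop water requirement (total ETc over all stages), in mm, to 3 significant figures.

initial: 0.53 × 3.19 × 30 = 50.72 mm
development: 0.87 × 6.32 × 45 = 247.43 mm
mid-season: 1.17 × 8.11 × 50 = 474.44 mm
late-season: 0.82 × 4.86 × 15 = 59.78 mm
Seasonal total = 832.37 mm

832 mm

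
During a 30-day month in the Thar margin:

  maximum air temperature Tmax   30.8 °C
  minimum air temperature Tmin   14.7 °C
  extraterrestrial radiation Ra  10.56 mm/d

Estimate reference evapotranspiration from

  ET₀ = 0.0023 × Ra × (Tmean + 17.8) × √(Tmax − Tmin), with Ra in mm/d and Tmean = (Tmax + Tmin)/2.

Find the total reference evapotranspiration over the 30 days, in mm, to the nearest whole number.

119 mm

Tmean = (30.8 + 14.7)/2 = 22.75 °C
ET₀ = 0.0023 × 10.56 × (22.75 + 17.8) × √16.1 = 0.0023 × 10.56 × 40.55 × 4.0125 = 3.9518 mm/d
Over 30 days: 3.9518 × 30 = 118.554 mm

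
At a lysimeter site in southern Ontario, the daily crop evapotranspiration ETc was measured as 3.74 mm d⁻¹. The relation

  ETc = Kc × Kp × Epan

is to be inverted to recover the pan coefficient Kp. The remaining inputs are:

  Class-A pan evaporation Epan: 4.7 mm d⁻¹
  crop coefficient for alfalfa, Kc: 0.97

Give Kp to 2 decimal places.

0.82

ETc = Kc × Kp × Epan  ⇒  Kp = ETc / (Kc × Epan)
Kp = 3.74 / (0.97 × 4.7) = 3.74 / 4.559 = 0.8204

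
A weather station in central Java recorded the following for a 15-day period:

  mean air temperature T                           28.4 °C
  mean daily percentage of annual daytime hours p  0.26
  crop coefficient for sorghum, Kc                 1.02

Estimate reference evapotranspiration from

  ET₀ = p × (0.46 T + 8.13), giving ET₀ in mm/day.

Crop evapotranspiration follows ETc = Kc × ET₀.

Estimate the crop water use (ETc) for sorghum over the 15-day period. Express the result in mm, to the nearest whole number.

84 mm

ET₀ = 0.26 × (0.46 × 28.4 + 8.13) = 0.26 × 21.194 = 5.5104 mm/d
ETc = Kc × ET₀ = 1.02 × 5.5104 = 5.6206 mm/d
Over 15 days: 5.6206 × 15 = 84.309 mm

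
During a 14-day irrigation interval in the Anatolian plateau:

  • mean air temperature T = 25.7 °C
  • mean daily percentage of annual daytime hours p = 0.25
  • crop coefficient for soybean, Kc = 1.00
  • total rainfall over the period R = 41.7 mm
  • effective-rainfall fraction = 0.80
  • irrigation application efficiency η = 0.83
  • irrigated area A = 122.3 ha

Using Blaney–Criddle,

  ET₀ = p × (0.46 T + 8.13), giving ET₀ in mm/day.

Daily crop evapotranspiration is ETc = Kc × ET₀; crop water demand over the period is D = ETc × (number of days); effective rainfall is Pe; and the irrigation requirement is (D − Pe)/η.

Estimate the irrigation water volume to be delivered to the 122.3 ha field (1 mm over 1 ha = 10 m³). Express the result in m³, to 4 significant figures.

53740 m³

ET₀ = 0.25 × (0.46 × 25.7 + 8.13) = 0.25 × 19.952 = 4.9880 mm/d
ETc = Kc × ET₀ = 1.00 × 4.9880 = 4.9880 mm/d
Crop demand D = ETc × 14 d = 4.9880 × 14 = 69.832 mm
Pe = 0.80 × 41.7 = 33.360 mm
D − Pe = 69.832 − 33.360 = 36.472 mm
Gross irrigation = 36.472 / 0.83 = 43.942 mm
Volume = 43.942 mm × 122.3 ha × 10 = 53741.1 m³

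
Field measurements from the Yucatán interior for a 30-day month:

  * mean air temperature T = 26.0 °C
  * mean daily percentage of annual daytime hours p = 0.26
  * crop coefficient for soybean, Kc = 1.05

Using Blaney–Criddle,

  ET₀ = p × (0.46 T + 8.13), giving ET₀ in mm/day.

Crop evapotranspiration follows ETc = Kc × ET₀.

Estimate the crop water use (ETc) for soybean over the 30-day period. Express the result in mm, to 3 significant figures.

165 mm

ET₀ = 0.26 × (0.46 × 26.0 + 8.13) = 0.26 × 20.090 = 5.2234 mm/d
ETc = Kc × ET₀ = 1.05 × 5.2234 = 5.4846 mm/d
Over 30 days: 5.4846 × 30 = 164.538 mm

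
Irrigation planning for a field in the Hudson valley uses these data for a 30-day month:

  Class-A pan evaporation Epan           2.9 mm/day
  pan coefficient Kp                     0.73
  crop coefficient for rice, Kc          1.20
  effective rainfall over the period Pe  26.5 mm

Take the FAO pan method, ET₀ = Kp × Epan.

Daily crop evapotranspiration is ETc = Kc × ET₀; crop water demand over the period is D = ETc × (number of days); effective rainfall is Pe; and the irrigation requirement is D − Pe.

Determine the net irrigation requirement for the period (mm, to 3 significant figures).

49.7 mm

ET₀ = 0.73 × 2.9 = 2.1170 mm/d
ETc = Kc × ET₀ = 1.20 × 2.1170 = 2.5404 mm/d
Crop demand D = ETc × 30 d = 2.5404 × 30 = 76.212 mm
D − Pe = 76.212 − 26.5 = 49.712 mm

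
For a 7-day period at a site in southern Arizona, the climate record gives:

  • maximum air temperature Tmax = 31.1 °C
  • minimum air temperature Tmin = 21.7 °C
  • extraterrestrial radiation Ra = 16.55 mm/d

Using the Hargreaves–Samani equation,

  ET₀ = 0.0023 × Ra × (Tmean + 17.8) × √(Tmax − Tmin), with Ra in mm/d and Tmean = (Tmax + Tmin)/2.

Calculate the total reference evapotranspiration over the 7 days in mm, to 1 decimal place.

36.1 mm

Tmean = (31.1 + 21.7)/2 = 26.40 °C
ET₀ = 0.0023 × 16.55 × (26.40 + 17.8) × √9.4 = 0.0023 × 16.55 × 44.20 × 3.0659 = 5.1583 mm/d
Over 7 days: 5.1583 × 7 = 36.108 mm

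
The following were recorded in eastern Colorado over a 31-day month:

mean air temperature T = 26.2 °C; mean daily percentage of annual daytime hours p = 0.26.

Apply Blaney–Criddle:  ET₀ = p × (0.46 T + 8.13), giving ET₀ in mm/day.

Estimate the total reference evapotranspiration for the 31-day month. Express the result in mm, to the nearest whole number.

163 mm

ET₀ = 0.26 × (0.46 × 26.2 + 8.13) = 0.26 × 20.182 = 5.2473 mm/d
Monthly total = 5.2473 × 31 = 162.666 mm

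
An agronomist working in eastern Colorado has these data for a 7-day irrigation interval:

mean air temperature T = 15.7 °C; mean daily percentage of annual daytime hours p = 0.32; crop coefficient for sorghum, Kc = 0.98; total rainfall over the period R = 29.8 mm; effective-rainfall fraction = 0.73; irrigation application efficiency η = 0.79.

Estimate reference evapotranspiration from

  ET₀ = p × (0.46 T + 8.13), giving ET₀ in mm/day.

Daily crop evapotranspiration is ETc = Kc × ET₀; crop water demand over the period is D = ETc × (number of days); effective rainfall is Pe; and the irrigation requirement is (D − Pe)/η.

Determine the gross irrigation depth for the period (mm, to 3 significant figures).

ET₀ = 0.32 × (0.46 × 15.7 + 8.13) = 0.32 × 15.352 = 4.9126 mm/d
ETc = Kc × ET₀ = 0.98 × 4.9126 = 4.8143 mm/d
Crop demand D = ETc × 7 d = 4.8143 × 7 = 33.700 mm
Pe = 0.73 × 29.8 = 21.754 mm
D − Pe = 33.700 − 21.754 = 11.946 mm
Gross irrigation = 11.946 / 0.79 = 15.122 mm

15.1 mm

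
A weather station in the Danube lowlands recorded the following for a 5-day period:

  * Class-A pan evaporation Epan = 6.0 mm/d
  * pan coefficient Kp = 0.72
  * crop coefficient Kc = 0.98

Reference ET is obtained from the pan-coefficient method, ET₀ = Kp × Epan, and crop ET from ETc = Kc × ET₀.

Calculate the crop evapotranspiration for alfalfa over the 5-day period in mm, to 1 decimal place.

21.2 mm

ET₀ = 0.72 × 6.0 = 4.3200 mm/d
ETc = Kc × ET₀ = 0.98 × 4.3200 = 4.2336 mm/d
Over 5 days: 4.2336 × 5 = 21.168 mm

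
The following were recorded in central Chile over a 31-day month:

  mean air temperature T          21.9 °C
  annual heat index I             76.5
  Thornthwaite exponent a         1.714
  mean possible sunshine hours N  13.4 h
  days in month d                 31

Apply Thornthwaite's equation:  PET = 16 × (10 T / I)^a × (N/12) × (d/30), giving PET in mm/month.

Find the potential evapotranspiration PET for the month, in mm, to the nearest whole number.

112 mm

10T/I = 10 × 21.9 / 76.5 = 2.8627
(10T/I)^a = 2.8627^1.714 = 6.0662
Uncorrected PET = 16 × 6.0662 = 97.059 mm
Correction = (N/12)(d/30) = (13.4/12)(31/30) = 1.1539
PET = 97.059 × 1.1539 = 111.996 mm/month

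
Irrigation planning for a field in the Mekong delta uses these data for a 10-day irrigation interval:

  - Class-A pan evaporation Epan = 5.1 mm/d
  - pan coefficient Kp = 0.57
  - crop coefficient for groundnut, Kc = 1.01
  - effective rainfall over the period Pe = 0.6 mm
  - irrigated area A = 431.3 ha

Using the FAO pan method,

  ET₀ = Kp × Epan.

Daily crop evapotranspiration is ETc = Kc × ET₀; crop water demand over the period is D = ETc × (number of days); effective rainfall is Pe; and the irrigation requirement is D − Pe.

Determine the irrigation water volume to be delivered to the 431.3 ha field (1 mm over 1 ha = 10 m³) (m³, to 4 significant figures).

ET₀ = 0.57 × 5.1 = 2.9070 mm/d
ETc = Kc × ET₀ = 1.01 × 2.9070 = 2.9361 mm/d
Crop demand D = ETc × 10 d = 2.9361 × 10 = 29.361 mm
D − Pe = 29.361 − 0.6 = 28.761 mm
Volume = 28.761 mm × 431.3 ha × 10 = 124046.2 m³

124000 m³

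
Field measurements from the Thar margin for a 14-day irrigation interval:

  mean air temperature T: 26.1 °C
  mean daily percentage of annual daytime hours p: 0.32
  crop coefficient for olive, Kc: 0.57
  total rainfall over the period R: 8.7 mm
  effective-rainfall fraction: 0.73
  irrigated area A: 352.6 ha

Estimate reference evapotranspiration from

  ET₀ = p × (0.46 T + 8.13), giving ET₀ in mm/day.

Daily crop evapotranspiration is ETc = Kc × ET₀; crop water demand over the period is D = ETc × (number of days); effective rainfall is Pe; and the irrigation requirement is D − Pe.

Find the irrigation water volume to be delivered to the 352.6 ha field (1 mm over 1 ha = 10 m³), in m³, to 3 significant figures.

159000 m³

ET₀ = 0.32 × (0.46 × 26.1 + 8.13) = 0.32 × 20.136 = 6.4435 mm/d
ETc = Kc × ET₀ = 0.57 × 6.4435 = 3.6728 mm/d
Crop demand D = ETc × 14 d = 3.6728 × 14 = 51.419 mm
Pe = 0.73 × 8.7 = 6.351 mm
D − Pe = 51.419 − 6.351 = 45.068 mm
Volume = 45.068 mm × 352.6 ha × 10 = 158909.8 m³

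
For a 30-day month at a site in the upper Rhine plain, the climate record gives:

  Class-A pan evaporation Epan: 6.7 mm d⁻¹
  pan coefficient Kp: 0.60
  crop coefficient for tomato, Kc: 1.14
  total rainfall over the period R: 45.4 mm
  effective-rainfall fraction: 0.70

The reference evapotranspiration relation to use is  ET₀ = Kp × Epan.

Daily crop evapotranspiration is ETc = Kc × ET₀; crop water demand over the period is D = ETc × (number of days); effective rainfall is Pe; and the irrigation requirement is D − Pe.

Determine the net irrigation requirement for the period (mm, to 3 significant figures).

106 mm

ET₀ = 0.60 × 6.7 = 4.0200 mm/d
ETc = Kc × ET₀ = 1.14 × 4.0200 = 4.5828 mm/d
Crop demand D = ETc × 30 d = 4.5828 × 30 = 137.484 mm
Pe = 0.70 × 45.4 = 31.780 mm
D − Pe = 137.484 − 31.780 = 105.704 mm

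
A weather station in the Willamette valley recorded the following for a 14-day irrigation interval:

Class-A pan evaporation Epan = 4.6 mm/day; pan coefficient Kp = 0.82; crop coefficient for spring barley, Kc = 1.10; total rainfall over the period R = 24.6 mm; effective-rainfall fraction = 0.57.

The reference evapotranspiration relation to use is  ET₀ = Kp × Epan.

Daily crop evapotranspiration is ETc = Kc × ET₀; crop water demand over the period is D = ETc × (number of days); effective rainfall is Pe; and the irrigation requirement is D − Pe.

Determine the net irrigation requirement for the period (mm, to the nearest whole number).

ET₀ = 0.82 × 4.6 = 3.7720 mm/d
ETc = Kc × ET₀ = 1.10 × 3.7720 = 4.1492 mm/d
Crop demand D = ETc × 14 d = 4.1492 × 14 = 58.089 mm
Pe = 0.57 × 24.6 = 14.022 mm
D − Pe = 58.089 − 14.022 = 44.067 mm

44 mm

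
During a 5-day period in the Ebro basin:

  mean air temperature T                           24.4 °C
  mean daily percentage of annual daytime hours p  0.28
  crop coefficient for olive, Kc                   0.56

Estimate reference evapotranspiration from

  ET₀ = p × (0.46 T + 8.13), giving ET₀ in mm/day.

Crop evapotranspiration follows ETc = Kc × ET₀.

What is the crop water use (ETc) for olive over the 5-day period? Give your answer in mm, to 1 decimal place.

ET₀ = 0.28 × (0.46 × 24.4 + 8.13) = 0.28 × 19.354 = 5.4191 mm/d
ETc = Kc × ET₀ = 0.56 × 5.4191 = 3.0347 mm/d
Over 5 days: 3.0347 × 5 = 15.174 mm

15.2 mm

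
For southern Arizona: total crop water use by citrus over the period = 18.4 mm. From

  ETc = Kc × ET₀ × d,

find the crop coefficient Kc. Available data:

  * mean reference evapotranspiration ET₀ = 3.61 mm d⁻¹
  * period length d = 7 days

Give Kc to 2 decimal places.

ETc = Kc × ET₀ × d  ⇒  Kc = ETc / (ET₀ × d)
Kc = 18.4 / (3.61 × 7) = 18.4 / 25.27 = 0.7281

0.73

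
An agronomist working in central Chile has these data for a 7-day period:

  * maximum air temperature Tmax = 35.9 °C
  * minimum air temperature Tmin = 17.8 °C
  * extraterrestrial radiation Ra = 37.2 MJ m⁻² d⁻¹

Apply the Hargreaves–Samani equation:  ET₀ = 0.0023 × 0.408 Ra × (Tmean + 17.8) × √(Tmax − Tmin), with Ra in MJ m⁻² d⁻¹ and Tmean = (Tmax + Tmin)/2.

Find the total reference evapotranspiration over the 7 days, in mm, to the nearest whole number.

Tmean = (35.9 + 17.8)/2 = 26.85 °C
0.408 Ra = 0.408 × 37.2 = 15.1776 mm/d equivalent
ET₀ = 0.0023 × 15.1776 × (26.85 + 17.8) × √18.1 = 0.0023 × 15.1776 × 44.65 × 4.2544 = 6.6312 mm/d
Over 7 days: 6.6312 × 7 = 46.418 mm

46 mm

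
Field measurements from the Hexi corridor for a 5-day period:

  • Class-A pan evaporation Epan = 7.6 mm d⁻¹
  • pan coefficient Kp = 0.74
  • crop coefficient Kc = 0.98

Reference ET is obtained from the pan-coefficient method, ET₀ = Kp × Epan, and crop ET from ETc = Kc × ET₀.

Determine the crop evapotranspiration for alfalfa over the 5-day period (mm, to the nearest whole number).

28 mm

ET₀ = 0.74 × 7.6 = 5.6240 mm/d
ETc = Kc × ET₀ = 0.98 × 5.6240 = 5.5115 mm/d
Over 5 days: 5.5115 × 5 = 27.558 mm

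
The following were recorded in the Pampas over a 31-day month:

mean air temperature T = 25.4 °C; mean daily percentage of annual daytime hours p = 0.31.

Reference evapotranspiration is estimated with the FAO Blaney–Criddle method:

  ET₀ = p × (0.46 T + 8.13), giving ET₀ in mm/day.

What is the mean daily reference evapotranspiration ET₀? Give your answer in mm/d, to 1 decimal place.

ET₀ = 0.31 × (0.46 × 25.4 + 8.13) = 0.31 × 19.814 = 6.1423 mm/d

6.1 mm/d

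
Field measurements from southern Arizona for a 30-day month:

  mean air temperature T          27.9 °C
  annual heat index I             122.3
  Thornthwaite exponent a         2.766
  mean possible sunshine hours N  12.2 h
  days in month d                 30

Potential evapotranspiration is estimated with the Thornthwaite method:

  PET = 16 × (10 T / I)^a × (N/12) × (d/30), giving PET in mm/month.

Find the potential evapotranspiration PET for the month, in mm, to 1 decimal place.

10T/I = 10 × 27.9 / 122.3 = 2.2813
(10T/I)^a = 2.2813^2.766 = 9.7889
Uncorrected PET = 16 × 9.7889 = 156.622 mm
Correction = (N/12)(d/30) = (12.2/12)(30/30) = 1.0167
PET = 156.622 × 1.0167 = 159.238 mm/month

159.2 mm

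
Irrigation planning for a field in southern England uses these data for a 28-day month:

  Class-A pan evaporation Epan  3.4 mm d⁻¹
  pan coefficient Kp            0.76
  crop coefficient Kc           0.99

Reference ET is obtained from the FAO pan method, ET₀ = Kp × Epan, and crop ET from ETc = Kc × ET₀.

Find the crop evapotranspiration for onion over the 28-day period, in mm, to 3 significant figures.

71.6 mm

ET₀ = 0.76 × 3.4 = 2.5840 mm/d
ETc = Kc × ET₀ = 0.99 × 2.5840 = 2.5582 mm/d
Over 28 days: 2.5582 × 28 = 71.630 mm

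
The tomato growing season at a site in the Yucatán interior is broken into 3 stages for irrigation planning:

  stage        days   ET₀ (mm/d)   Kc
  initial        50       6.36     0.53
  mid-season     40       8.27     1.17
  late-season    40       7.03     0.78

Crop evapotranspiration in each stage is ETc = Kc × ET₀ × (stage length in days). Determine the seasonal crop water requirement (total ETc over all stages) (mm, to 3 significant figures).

initial: 0.53 × 6.36 × 50 = 168.54 mm
mid-season: 1.17 × 8.27 × 40 = 387.04 mm
late-season: 0.78 × 7.03 × 40 = 219.34 mm
Seasonal total = 774.92 mm

775 mm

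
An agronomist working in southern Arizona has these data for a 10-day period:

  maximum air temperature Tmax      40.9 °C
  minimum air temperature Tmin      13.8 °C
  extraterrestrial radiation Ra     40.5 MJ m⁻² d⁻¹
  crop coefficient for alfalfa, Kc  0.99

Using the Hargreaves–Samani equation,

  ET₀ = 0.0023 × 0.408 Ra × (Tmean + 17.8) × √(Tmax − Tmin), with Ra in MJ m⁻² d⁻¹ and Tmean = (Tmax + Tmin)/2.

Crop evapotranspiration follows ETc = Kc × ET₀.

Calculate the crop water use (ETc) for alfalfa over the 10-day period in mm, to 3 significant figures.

Tmean = (40.9 + 13.8)/2 = 27.35 °C
0.408 Ra = 0.408 × 40.5 = 16.5240 mm/d equivalent
ET₀ = 0.0023 × 16.5240 × (27.35 + 17.8) × √27.1 = 0.0023 × 16.5240 × 45.15 × 5.2058 = 8.9328 mm/d
ETc = Kc × ET₀ = 0.99 × 8.9328 = 8.8435 mm/d
Over 10 days: 8.8435 × 10 = 88.435 mm

88.4 mm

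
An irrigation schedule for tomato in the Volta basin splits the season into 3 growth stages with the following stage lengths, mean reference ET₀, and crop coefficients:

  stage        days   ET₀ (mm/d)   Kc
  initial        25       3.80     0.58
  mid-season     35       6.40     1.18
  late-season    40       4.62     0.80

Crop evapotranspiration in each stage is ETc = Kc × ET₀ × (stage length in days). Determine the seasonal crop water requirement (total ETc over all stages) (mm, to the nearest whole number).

initial: 0.58 × 3.80 × 25 = 55.10 mm
mid-season: 1.18 × 6.40 × 35 = 264.32 mm
late-season: 0.80 × 4.62 × 40 = 147.84 mm
Seasonal total = 467.26 mm

467 mm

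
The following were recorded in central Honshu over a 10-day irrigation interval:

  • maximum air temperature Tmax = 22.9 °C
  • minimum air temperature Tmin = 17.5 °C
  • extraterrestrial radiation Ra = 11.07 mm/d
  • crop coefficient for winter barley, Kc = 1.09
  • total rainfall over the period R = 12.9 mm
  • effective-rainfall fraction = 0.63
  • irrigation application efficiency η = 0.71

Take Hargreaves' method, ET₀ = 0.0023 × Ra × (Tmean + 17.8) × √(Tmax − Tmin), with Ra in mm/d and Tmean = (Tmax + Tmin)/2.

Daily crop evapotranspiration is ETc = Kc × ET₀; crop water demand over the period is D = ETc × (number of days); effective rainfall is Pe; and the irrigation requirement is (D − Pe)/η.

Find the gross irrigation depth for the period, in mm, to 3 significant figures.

Tmean = (22.9 + 17.5)/2 = 20.20 °C
ET₀ = 0.0023 × 11.07 × (20.20 + 17.8) × √5.4 = 0.0023 × 11.07 × 38.00 × 2.3238 = 2.2483 mm/d
ETc = Kc × ET₀ = 1.09 × 2.2483 = 2.4506 mm/d
Crop demand D = ETc × 10 d = 2.4506 × 10 = 24.506 mm
Pe = 0.63 × 12.9 = 8.127 mm
D − Pe = 24.506 − 8.127 = 16.379 mm
Gross irrigation = 16.379 / 0.71 = 23.069 mm

23.1 mm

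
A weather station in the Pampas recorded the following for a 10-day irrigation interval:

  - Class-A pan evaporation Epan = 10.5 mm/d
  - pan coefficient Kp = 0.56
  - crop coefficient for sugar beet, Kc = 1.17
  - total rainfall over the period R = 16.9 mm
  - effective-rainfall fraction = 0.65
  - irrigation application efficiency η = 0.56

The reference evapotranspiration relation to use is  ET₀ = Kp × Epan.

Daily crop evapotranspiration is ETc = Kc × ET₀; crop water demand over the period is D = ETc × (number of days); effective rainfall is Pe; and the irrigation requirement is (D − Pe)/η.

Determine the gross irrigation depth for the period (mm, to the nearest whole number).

ET₀ = 0.56 × 10.5 = 5.8800 mm/d
ETc = Kc × ET₀ = 1.17 × 5.8800 = 6.8796 mm/d
Crop demand D = ETc × 10 d = 6.8796 × 10 = 68.796 mm
Pe = 0.65 × 16.9 = 10.985 mm
D − Pe = 68.796 − 10.985 = 57.811 mm
Gross irrigation = 57.811 / 0.56 = 103.234 mm

103 mm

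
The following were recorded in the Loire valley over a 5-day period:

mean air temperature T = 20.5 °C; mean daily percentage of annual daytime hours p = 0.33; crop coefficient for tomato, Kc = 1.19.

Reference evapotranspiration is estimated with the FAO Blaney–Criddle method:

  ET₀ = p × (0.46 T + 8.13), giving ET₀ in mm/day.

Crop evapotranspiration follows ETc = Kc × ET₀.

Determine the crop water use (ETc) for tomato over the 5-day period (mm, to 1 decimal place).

ET₀ = 0.33 × (0.46 × 20.5 + 8.13) = 0.33 × 17.560 = 5.7948 mm/d
ETc = Kc × ET₀ = 1.19 × 5.7948 = 6.8958 mm/d
Over 5 days: 6.8958 × 5 = 34.479 mm

34.5 mm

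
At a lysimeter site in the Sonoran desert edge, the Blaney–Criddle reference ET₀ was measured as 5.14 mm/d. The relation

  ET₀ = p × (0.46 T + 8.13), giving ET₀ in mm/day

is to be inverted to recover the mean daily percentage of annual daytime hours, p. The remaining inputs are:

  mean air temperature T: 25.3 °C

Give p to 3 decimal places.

p = ET₀ / (0.46 T + 8.13) = 5.14 / (0.46 × 25.3 + 8.13) = 5.14 / 19.768 = 0.2600

0.260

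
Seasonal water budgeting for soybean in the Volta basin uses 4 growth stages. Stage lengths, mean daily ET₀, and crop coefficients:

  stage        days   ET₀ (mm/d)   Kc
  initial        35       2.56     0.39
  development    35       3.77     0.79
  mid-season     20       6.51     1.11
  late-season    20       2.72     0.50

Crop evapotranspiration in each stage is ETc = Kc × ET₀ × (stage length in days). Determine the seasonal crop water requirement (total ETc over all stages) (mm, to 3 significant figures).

initial: 0.39 × 2.56 × 35 = 34.94 mm
development: 0.79 × 3.77 × 35 = 104.24 mm
mid-season: 1.11 × 6.51 × 20 = 144.52 mm
late-season: 0.50 × 2.72 × 20 = 27.20 mm
Seasonal total = 310.90 mm

311 mm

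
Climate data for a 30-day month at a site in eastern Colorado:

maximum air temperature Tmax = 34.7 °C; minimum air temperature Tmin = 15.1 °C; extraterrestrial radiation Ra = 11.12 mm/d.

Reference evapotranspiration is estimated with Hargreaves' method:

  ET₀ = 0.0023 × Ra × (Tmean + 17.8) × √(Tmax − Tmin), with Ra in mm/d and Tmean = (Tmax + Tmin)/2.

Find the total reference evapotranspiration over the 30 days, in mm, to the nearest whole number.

145 mm

Tmean = (34.7 + 15.1)/2 = 24.90 °C
ET₀ = 0.0023 × 11.12 × (24.90 + 17.8) × √19.6 = 0.0023 × 11.12 × 42.70 × 4.4272 = 4.8349 mm/d
Over 30 days: 4.8349 × 30 = 145.047 mm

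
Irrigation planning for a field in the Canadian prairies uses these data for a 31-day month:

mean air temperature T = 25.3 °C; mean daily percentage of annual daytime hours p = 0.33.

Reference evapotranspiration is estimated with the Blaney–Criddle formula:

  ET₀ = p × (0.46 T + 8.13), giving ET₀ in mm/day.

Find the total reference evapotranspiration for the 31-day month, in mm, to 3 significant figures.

ET₀ = 0.33 × (0.46 × 25.3 + 8.13) = 0.33 × 19.768 = 6.5234 mm/d
Monthly total = 6.5234 × 31 = 202.225 mm

202 mm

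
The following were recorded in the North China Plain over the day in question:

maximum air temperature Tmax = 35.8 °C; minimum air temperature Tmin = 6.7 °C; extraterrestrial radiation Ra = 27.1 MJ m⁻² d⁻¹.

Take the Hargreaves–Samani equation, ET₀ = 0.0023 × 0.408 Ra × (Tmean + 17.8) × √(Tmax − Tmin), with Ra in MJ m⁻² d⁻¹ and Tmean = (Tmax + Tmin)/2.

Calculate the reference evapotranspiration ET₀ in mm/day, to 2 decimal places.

Tmean = (35.8 + 6.7)/2 = 21.25 °C
0.408 Ra = 0.408 × 27.1 = 11.0568 mm/d equivalent
ET₀ = 0.0023 × 11.0568 × (21.25 + 17.8) × √29.1 = 0.0023 × 11.0568 × 39.05 × 5.3944 = 5.3570 mm/d

5.36 mm/day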